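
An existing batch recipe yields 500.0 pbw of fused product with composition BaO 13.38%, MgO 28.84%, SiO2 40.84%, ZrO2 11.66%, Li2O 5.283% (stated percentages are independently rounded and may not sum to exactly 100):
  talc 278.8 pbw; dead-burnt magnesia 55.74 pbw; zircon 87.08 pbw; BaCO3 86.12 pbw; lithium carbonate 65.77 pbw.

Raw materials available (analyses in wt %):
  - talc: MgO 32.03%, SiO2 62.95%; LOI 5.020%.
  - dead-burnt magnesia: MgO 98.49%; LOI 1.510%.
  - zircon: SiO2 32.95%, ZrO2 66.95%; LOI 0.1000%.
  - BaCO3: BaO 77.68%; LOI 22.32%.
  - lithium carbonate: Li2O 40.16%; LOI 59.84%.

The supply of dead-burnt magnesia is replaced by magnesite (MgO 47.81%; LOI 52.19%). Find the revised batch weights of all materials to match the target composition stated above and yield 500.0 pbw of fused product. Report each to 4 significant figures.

Revised batch per 500.0 pbw fused product:
  talc: 278.8 pbw
  magnesite: 114.8 pbw
  zircon: 87.08 pbw
  BaCO3: 86.12 pbw
  lithium carbonate: 65.77 pbw
Total batch = 632.6 pbw; LOI loss = 132.6 pbw

Full precision is kept in all steps; the intermediate values are shown rounded to 4 significant figures as written; each reported figure is rounded just once. Derived quantities are computed from the weighed amounts at 500.0 pbw of glass in full precision (ignition loss, net glass mass, five oxide percentages, the yield, totals) as set out in the problem or the answer.
Per-oxide target masses for 500.0 pbw fused product:
  BaO: 13.38% × 500.0 = 66.90 pbw
  MgO: 28.84% × 500.0 = 144.2 pbw
  SiO2: 40.84% × 500.0 = 204.2 pbw
  ZrO2: 11.66% × 500.0 = 58.30 pbw
  Li2O: 5.283% × 500.0 = 26.42 pbw
Verifying the oxide balance per the reported batch figures, versus the basis set out (delivered sums recover each target given rounding of the digits):
  BaO: 86.12·0.7768 = 66.90 pbw (target 66.90 pbw)
  MgO: 278.8·0.3203 + 114.8·0.4781 = 144.2 pbw (target 144.2 pbw)
  SiO2: 278.8·0.6295 + 87.08·0.3295 = 204.2 pbw (target 204.2 pbw)
  ZrO2: 87.08·0.6695 = 58.30 pbw (target 58.30 pbw)
  Li2O: 65.77·0.4016 = 26.41 pbw (target 26.42 pbw)
The glass-mass cross-check: Σ batch − LOI loss = 500.0 pbw (per-oxide target masses sum to 500.0 pbw; stated basis 500.0 pbw — any gap is answer rounding).
Adding the batch up: Σ batch = 632.6 pbw; Σ batch·LOI gives LOI loss = 132.6 pbw; as yield: glass ÷ batch → 79.04%.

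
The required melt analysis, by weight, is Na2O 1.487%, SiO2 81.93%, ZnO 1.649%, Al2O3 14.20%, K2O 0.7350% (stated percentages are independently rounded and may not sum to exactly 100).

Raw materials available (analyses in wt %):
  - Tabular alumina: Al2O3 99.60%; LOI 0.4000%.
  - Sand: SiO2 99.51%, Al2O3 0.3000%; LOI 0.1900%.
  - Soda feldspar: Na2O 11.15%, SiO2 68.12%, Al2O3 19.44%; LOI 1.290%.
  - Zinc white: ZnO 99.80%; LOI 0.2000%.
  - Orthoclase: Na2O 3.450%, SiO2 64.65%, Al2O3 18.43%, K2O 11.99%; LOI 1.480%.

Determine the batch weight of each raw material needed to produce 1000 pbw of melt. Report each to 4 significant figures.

Batch per 1000 pbw melt:
  Tabular alumina: 106.8 pbw
  Sand: 705.2 pbw
  Soda feldspar: 114.4 pbw
  Zinc white: 16.52 pbw
  Orthoclase: 61.30 pbw
Total batch = 1004 pbw; LOI loss = 4.183 pbw; yield = 99.58%

Working values are printed with 4-significant-figure rounding in the working — all arithmetic carries full float precision at each step — exactly one rounding goes into each reported result; derived quantities (net glass mass, yield, LOI, the five compositions, totals) are re-derived from the weighed amounts at 1000 pbw of glass at full float precision as given in problem or answer.
Target masses of each oxide per 1000 pbw melt:
  Na2O: 1.487% × 1000 = 14.87 pbw
  SiO2: 81.93% × 1000 = 819.3 pbw
  ZnO: 1.649% × 1000 = 16.49 pbw
  Al2O3: 14.20% × 1000 = 142.0 pbw
  K2O: 0.7350% × 1000 = 7.350 pbw
A balance pass over the oxides, from the weights as reported, relative to the basis at hand (target by target, the sums agree within answer rounding):
  Na2O: 114.4·0.1115 + 61.30·0.03450 = 14.87 pbw (target 14.87 pbw)
  SiO2: 705.2·0.9951 + 114.4·0.6812 + 61.30·0.6465 = 819.3 pbw (target 819.3 pbw)
  ZnO: 16.52·0.9980 = 16.49 pbw (target 16.49 pbw)
  Al2O3: 106.8·0.9960 + 705.2·0.003000 + 114.4·0.1944 + 61.30·0.1843 = 142.0 pbw (target 142.0 pbw)
  K2O: 61.30·0.1199 = 7.350 pbw (target 7.350 pbw)
Glass-mass closure: Σ batch − LOI loss = 1000 pbw (oxide target masses add up to 1000 pbw; stated basis 1000 pbw — differing by rounding only).
Batch grand total — Σ batch = 1004 pbw; ignition loss, Σ(batch × LOI) = 4.183 pbw; as yield: glass ÷ batch → 99.58%.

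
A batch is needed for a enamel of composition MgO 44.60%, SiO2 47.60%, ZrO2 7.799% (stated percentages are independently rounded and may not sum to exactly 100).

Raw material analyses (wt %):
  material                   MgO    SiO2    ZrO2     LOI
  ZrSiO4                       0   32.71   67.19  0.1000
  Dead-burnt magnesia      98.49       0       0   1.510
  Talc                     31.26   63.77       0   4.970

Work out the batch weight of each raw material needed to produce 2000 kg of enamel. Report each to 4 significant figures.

The whole derivation keeps full float precision all the way through — in-progress results are printed with 4-significant-digit rounding in the working. Each reported value takes just one rounding; the derived quantities (LOI, the yield, the totals, glass mass, the three compositions) are carried from the batch weights per 2000 kg of glass at exact precision exactly as printed in the problem or answer text.
Target oxide masses per 2000 kg enamel:
  MgO: 44.60% × 2000 = 892.0 kg
  SiO2: 47.60% × 2000 = 952.0 kg
  ZrO2: 7.799% × 2000 = 156.0 kg
Per-oxide balance check working from each reported weight, for the quoted basis mass (target by target, the sums agree net of answer rounding effects):
  MgO: 469.6·0.9849 + 1374·0.3126 = 892.0 kg (target 892.0 kg)
  SiO2: 232.1·0.3271 + 1374·0.6377 = 952.1 kg (target 952.0 kg)
  ZrO2: 232.1·0.6719 = 155.9 kg (target 156.0 kg)
Glass mass check: batch total minus LOI = 2000 kg (the targets, summed, come to 2000 kg; versus the stated basis of 2000 kg — a pure rounding effect).
Whole-batch sum: Σ batch = 2076 kg; ignition loss, Σ(batch × LOI) = 75.61 kg; yield, glass over the total, = 96.36%.

Batch per 2000 kg enamel:
  ZrSiO4: 232.1 kg
  Dead-burnt magnesia: 469.6 kg
  Talc: 1374 kg
Total batch = 2076 kg; LOI loss = 75.61 kg; yield = 96.36%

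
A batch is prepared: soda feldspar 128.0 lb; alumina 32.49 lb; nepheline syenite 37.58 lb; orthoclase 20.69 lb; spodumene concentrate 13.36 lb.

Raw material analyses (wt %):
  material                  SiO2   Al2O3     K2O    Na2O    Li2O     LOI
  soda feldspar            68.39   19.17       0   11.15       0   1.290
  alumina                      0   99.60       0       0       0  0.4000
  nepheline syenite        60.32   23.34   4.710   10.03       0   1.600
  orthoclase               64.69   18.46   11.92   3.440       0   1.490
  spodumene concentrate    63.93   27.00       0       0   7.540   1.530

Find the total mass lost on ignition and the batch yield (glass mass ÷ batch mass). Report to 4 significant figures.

LOI loss = 2.895 lb; glass = 229.2 lb; yield = 98.75%

In-progress results are shown (rounded to four significant digits) alongside each step. The whole derivation runs at full float precision at all times. Each reported number takes exactly one rounding; the derived quantities, including glass mass, the yield, ignition loss, the five compositions, the totals, are recomputed from the weighed amounts on 229.2 lb of glass at full float precision, as written in the problem or the answer.
Material-by-material LOI:
  soda feldspar: 128.0 × 0.01290 = 1.651 lb
  alumina: 32.49 × 0.004000 = 0.1300 lb
  nepheline syenite: 37.58 × 0.01600 = 0.6013 lb
  orthoclase: 20.69 × 0.01490 = 0.3083 lb
  spodumene concentrate: 13.36 × 0.01530 = 0.2044 lb
Total LOI = 2.895 lb
Glass = batch − LOI = 232.1 − 2.895 = 229.2 lb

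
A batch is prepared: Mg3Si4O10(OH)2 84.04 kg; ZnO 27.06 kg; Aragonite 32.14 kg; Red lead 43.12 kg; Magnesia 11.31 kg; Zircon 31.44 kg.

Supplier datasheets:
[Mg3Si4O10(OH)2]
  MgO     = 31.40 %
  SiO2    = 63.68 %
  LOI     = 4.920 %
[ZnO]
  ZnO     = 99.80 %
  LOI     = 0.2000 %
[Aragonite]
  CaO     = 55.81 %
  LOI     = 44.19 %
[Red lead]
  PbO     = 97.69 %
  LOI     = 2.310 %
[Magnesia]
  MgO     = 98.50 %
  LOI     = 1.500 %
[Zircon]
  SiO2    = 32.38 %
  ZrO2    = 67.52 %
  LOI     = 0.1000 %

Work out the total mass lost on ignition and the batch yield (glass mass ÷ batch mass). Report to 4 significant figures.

The working math runs at exact precision throughout; in-progress results are shown (rounded to four significant figures) in the working — each reported result takes exactly one rounding; all derived quantities (totals, the six compositions, ignition loss, net glass mass, yield) are re-derived starting from the weights per 209.5 kg of glass at full precision precisely as stated by problem or answer.
Per-material ignition loss:
  Mg3Si4O10(OH)2: 84.04 × 0.04920 = 4.135 kg
  ZnO: 27.06 × 0.002000 = 0.05412 kg
  Aragonite: 32.14 × 0.4419 = 14.20 kg
  Red lead: 43.12 × 0.02310 = 0.9961 kg
  Magnesia: 11.31 × 0.01500 = 0.1696 kg
  Zircon: 31.44 × 0.001000 = 0.03144 kg
Total LOI = 19.59 kg
Glass = batch − LOI = 229.1 − 19.59 = 209.5 kg

LOI loss = 19.59 kg; glass = 209.5 kg; yield = 91.45%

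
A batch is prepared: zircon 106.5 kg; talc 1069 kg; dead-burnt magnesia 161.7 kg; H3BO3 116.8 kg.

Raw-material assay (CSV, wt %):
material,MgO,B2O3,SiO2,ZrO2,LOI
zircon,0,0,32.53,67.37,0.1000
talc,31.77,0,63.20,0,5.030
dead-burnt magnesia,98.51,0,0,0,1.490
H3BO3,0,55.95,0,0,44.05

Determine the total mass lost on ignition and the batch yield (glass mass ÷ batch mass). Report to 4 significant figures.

In-progress results appear, rounded to 4 significant figures, when written out; the whole derivation carries exact precision all the way through — every reported result is rounded exactly once; the derived quantities (net glass mass, the yield, ignition loss, four oxide percentages, totals) are carried in full float precision using the weight values per 1346 kg of glass as they appear in either problem or answer.
Ignition loss by material:
  zircon: 106.5 × 0.001000 = 0.1065 kg
  talc: 1069 × 0.05030 = 53.77 kg
  dead-burnt magnesia: 161.7 × 0.01490 = 2.409 kg
  H3BO3: 116.8 × 0.4405 = 51.45 kg
Total LOI = 107.7 kg
Glass = batch − LOI = 1454 − 107.7 = 1346 kg

LOI loss = 107.7 kg; glass = 1346 kg; yield = 92.59%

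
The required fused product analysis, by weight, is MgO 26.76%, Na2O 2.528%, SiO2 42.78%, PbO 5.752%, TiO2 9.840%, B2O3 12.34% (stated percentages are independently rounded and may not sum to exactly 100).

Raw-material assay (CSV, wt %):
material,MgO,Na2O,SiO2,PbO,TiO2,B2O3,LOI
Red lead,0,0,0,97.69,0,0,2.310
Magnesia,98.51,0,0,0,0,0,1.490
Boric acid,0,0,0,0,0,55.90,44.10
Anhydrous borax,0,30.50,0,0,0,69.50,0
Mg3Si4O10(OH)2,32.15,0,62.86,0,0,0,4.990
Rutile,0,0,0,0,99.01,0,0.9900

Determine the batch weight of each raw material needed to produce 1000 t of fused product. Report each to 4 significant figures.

Mid-chain values are shown rounded to 4 significant digits when written out; all internal work runs at full float precision at every stage; exactly one rounding is applied to every reported value — the derived quantities, including LOI, yield, the six compositions, glass mass, totals, are recomputed starting from the weights at 1000 t of glass at full precision, as given in problem or answer.
The oxide mass targets at 1000 t fused product:
  MgO: 26.76% × 1000 = 267.6 t
  Na2O: 2.528% × 1000 = 25.28 t
  SiO2: 42.78% × 1000 = 427.8 t
  PbO: 5.752% × 1000 = 57.52 t
  TiO2: 9.840% × 1000 = 98.40 t
  B2O3: 12.34% × 1000 = 123.4 t
Mass-balance tally per oxide with the batch weights as given, at the basis given (sum by sum, the targets are met within answer rounding):
  MgO: 49.54·0.9851 + 680.6·0.3215 = 267.6 t (target 267.6 t)
  Na2O: 82.89·0.3050 = 25.28 t (target 25.28 t)
  SiO2: 680.6·0.6286 = 427.8 t (target 427.8 t)
  PbO: 58.88·0.9769 = 57.52 t (target 57.52 t)
  TiO2: 99.38·0.9901 = 98.40 t (target 98.40 t)
  B2O3: 117.7·0.5590 + 82.89·0.6950 = 123.4 t (target 123.4 t)
Mass balance on the glass: Σ batch − LOI loss = 1000 t (the Σ of target masses is 1000 t; basis as stated: 1000 t — a pure rounding effect).
Batch total: Σ batch = 1089 t; loss to ignition Σ batch·LOI = 88.95 t; yield: glass divided by total = 91.83%.

Batch per 1000 t fused product:
  Red lead: 58.88 t
  Magnesia: 49.54 t
  Boric acid: 117.7 t
  Anhydrous borax: 82.89 t
  Mg3Si4O10(OH)2: 680.6 t
  Rutile: 99.38 t
Total batch = 1089 t; LOI loss = 88.95 t; yield = 91.83%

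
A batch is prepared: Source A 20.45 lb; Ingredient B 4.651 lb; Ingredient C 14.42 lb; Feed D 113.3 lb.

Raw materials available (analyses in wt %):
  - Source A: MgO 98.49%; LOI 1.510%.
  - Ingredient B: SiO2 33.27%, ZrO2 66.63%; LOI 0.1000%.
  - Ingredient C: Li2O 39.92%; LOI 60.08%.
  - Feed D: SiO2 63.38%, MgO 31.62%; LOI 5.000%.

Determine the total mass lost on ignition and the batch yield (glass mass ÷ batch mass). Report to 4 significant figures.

Intermediates appear rounded off to 4 significant figures across the worked steps; all arithmetic runs at full precision at all times; a single rounding finalizes each reported value. All derived quantities are computed using the weight values per 138.2 lb of glass in full float precision (four oxide percentages, net glass mass, LOI, yield, the totals), as they appear in problem or answer.
LOI of each material in turn:
  Source A: 20.45 × 0.01510 = 0.3088 lb
  Ingredient B: 4.651 × 0.001000 = 0.004651 lb
  Ingredient C: 14.42 × 0.6008 = 8.664 lb
  Feed D: 113.3 × 0.05000 = 5.665 lb
Total LOI = 14.64 lb
Glass = batch − LOI = 152.8 − 14.64 = 138.2 lb

LOI loss = 14.64 lb; glass = 138.2 lb; yield = 90.42%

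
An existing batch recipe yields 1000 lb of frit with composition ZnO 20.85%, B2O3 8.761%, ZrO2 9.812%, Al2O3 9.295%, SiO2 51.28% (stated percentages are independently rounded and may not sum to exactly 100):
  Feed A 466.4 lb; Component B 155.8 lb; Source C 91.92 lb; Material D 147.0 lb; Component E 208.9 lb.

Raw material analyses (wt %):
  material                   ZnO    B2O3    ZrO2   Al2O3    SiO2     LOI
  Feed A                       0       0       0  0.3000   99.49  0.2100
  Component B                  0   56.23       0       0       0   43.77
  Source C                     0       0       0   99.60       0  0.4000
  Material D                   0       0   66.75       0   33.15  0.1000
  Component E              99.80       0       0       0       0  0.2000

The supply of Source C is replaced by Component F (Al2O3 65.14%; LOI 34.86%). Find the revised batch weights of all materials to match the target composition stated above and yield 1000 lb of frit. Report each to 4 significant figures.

Mid-chain values are shown rounded to four significant figures; the working math runs at exact precision through the solve — each reported figure is rounded once only. All derived quantities are re-derived from the weighed amounts for 1000 lb of glass in full precision (net glass mass, the totals, the yield, the five compositions, ignition loss) precisely as stated by either problem or answer.
The oxide mass targets at 1000 lb frit:
  ZnO: 20.85% × 1000 = 208.5 lb
  B2O3: 8.761% × 1000 = 87.61 lb
  ZrO2: 9.812% × 1000 = 98.12 lb
  Al2O3: 9.295% × 1000 = 92.95 lb
  SiO2: 51.28% × 1000 = 512.8 lb
Verifying the oxide balance using the reported weights, versus the basis set out (delivered sums recover each target modulo rounding of the values):
  ZnO: 208.9·0.9980 = 208.5 lb (target 208.5 lb)
  B2O3: 155.8·0.5623 = 87.61 lb (target 87.61 lb)
  ZrO2: 147.0·0.6675 = 98.12 lb (target 98.12 lb)
  Al2O3: 466.4·0.003000 + 140.5·0.6514 = 92.92 lb (target 92.95 lb)
  SiO2: 466.4·0.9949 + 147.0·0.3315 = 512.8 lb (target 512.8 lb)
The glass-mass cross-check: batch Σ − ignition loss = 999.9 lb (the targets, summed, come to 1000 lb; versus the stated basis of 1000 lb — gaps are rounding artifacts).
Batch total: Σ batch = 1119 lb; Σ batch·LOI gives LOI loss = 118.7 lb; yield: glass divided by total = 89.39%.

Revised batch per 1000 lb frit:
  Feed A: 466.4 lb
  Component B: 155.8 lb
  Component F: 140.5 lb
  Material D: 147.0 lb
  Component E: 208.9 lb
Total batch = 1119 lb; LOI loss = 118.7 lb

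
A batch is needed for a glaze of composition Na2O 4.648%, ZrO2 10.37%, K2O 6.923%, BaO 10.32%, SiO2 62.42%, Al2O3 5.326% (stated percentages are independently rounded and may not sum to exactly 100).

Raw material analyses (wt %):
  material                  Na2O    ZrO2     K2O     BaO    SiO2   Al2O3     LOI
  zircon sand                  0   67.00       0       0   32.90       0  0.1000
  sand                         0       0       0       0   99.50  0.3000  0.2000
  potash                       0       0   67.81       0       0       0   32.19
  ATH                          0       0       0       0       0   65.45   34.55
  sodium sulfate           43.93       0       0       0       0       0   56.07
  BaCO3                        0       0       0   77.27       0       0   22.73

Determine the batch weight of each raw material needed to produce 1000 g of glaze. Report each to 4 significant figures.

Values along the way are rounded to four significant digits when displayed. Every computation maintains full precision throughout. A single rounding produces each reported result. All derived quantities (LOI, totals, glass mass, six oxide percentages, yield) are recomputed from the batch weights at 1000 g of glass in full float precision, precisely as stated by problem or answer.
Target masses of each oxide per 1000 g glaze:
  Na2O: 4.648% × 1000 = 46.48 g
  ZrO2: 10.37% × 1000 = 103.7 g
  K2O: 6.923% × 1000 = 69.23 g
  BaO: 10.32% × 1000 = 103.2 g
  SiO2: 62.42% × 1000 = 624.2 g
  Al2O3: 5.326% × 1000 = 53.26 g
Verifying the oxide balance working from each reported weight, at the basis given (oxide sums agree with the targets modulo rounding of the values):
  Na2O: 105.8·0.4393 = 46.48 g (target 46.48 g)
  ZrO2: 154.8·0.6700 = 103.7 g (target 103.7 g)
  K2O: 102.1·0.6781 = 69.23 g (target 69.23 g)
  BaO: 133.6·0.7727 = 103.2 g (target 103.2 g)
  SiO2: 154.8·0.3290 + 576.2·0.9950 = 624.2 g (target 624.2 g)
  Al2O3: 576.2·0.003000 + 78.73·0.6545 = 53.26 g (target 53.26 g)
Glass mass check: batch Σ − ignition loss = 1000 g (targets for the oxides total 1000 g; basis as stated: 1000 g — rounding explains the deltas).
Adding the batch up: Σ batch = 1151 g; Σ batch·LOI gives LOI loss = 151.1 g; yield = glass ÷ total batch = 86.88%.

Batch per 1000 g glaze:
  zircon sand: 154.8 g
  sand: 576.2 g
  potash: 102.1 g
  ATH: 78.73 g
  sodium sulfate: 105.8 g
  BaCO3: 133.6 g
Total batch = 1151 g; LOI loss = 151.1 g; yield = 86.88%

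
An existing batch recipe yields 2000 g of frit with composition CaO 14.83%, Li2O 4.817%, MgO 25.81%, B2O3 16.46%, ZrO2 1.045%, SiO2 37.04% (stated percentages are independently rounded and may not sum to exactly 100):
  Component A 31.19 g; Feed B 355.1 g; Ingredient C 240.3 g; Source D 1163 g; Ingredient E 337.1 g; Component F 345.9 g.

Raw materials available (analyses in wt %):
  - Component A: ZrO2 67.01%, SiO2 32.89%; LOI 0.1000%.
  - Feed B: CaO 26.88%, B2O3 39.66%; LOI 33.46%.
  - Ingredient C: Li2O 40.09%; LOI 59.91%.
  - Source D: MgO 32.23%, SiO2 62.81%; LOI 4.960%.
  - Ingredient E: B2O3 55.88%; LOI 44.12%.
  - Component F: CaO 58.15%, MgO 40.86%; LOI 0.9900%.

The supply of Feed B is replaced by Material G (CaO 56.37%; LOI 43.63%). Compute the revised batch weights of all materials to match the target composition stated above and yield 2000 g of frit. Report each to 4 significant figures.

Mid-chain values appear rounded off to 4 significant digits alongside each step — exact precision is held through the solve — every reported result takes a single rounding. All derived quantities are rebuilt using the weight values on 2000 g of glass in full float precision (yield, glass mass, ignition loss, the totals, six oxide percentages), as written in the question or the answer.
Target masses of each oxide per 2000 g frit:
  CaO: 14.83% × 2000 = 296.6 g
  Li2O: 4.817% × 2000 = 96.34 g
  MgO: 25.81% × 2000 = 516.2 g
  B2O3: 16.46% × 2000 = 329.2 g
  ZrO2: 1.045% × 2000 = 20.90 g
  SiO2: 37.04% × 2000 = 740.8 g
Verifying the oxide balance from the weights as reported, on the stated basis (target by target, the sums agree within answer rounding):
  CaO: 169.3·0.5637 + 345.9·0.5815 = 296.6 g (target 296.6 g)
  Li2O: 240.3·0.4009 = 96.34 g (target 96.34 g)
  MgO: 1163·0.3223 + 345.9·0.4086 = 516.2 g (target 516.2 g)
  B2O3: 589.1·0.5588 = 329.2 g (target 329.2 g)
  ZrO2: 31.19·0.6701 = 20.90 g (target 20.90 g)
  SiO2: 31.19·0.3289 + 1163·0.6281 = 740.7 g (target 740.8 g)
Glass-mass closure: batch total minus LOI = 2000 g (targets for the oxides total 2000 g; with the basis standing at 2000 g — a pure rounding effect).
Summing the batch: Σ batch = 2539 g; the LOI term Σ batch·LOI equals 538.9 g; glass ÷ batch gives a yield of 78.77%.

Revised batch per 2000 g frit:
  Component A: 31.19 g
  Material G: 169.3 g
  Ingredient C: 240.3 g
  Source D: 1163 g
  Ingredient E: 589.1 g
  Component F: 345.9 g
Total batch = 2539 g; LOI loss = 538.9 g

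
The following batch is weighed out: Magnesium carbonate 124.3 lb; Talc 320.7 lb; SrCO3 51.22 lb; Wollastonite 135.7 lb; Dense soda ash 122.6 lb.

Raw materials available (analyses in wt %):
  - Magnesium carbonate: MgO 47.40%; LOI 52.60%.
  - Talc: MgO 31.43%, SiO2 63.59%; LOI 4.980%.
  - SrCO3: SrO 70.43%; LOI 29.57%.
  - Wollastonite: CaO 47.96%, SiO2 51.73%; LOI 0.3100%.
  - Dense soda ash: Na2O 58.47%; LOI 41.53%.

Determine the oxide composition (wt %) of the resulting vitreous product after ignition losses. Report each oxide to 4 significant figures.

Full float precision is kept all the way through; working values are shown, rounded to four significant figures, at each printed step. Each reported result includes exactly one rounding — derived quantities, including net glass mass, totals, five oxide percentages, yield, ignition loss, are rebuilt from the weighed amounts on 606.7 lb of glass at full float precision as written in the problem or answer text.
Oxide masses out of the charge:
  Na2O: 122.6·0.5847 = 71.68 lb
  MgO: 124.3·0.4740 + 320.7·0.3143 = 159.7 lb
  CaO: 135.7·0.4796 = 65.08 lb
  SiO2: 320.7·0.6359 + 135.7·0.5173 = 274.1 lb
  SrO: 51.22·0.7043 = 36.07 lb
LOI: 124.3·0.5260 + 320.7·0.04980 + 51.22·0.2957 + 135.7·0.003100 + 122.6·0.4153 = 147.8 lb
Glass = total batch minus LOI = 754.5 − 147.8 = 606.7 lb (= the summed oxide contributions)
each oxide over glass, ×100, is wt %

Glass mass = 606.7 lb (batch 754.5 − LOI 147.8).
Composition: Na2O 11.82%, MgO 26.33%, CaO 10.73%, SiO2 45.19%, SrO 5.946%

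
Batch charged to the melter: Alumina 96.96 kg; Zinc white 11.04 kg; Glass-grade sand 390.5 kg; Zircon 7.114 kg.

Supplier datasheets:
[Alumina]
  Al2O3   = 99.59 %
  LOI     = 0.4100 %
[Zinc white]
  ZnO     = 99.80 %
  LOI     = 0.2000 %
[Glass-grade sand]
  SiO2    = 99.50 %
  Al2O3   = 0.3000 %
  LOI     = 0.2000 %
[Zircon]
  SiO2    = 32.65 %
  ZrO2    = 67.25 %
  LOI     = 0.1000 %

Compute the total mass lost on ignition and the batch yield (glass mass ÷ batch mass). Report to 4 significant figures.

All arithmetic holds full float precision in every operation. Mid-chain values appear, rounded to four significant figures, when written out; a single rounding produces every reported value. The derived quantities, which include the four compositions, yield, LOI, totals, net glass mass, are computed at full precision, as written in the question or the answer, from the weighed amounts per 504.4 kg of glass.
Per-material ignition loss:
  Alumina: 96.96 × 0.004100 = 0.3975 kg
  Zinc white: 11.04 × 0.002000 = 0.02208 kg
  Glass-grade sand: 390.5 × 0.002000 = 0.7810 kg
  Zircon: 7.114 × 0.001000 = 0.007114 kg
Total LOI = 1.208 kg
Glass = batch − LOI = 505.6 − 1.208 = 504.4 kg

LOI loss = 1.208 kg; glass = 504.4 kg; yield = 99.76%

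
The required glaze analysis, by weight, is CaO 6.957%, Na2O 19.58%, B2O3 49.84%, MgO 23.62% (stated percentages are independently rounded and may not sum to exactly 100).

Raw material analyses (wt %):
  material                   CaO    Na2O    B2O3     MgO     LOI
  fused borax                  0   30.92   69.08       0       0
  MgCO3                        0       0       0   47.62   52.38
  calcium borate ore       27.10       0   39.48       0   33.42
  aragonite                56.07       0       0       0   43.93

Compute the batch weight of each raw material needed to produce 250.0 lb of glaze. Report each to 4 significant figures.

Batch per 250.0 lb glaze:
  fused borax: 158.3 lb
  MgCO3: 124.0 lb
  calcium borate ore: 38.60 lb
  aragonite: 12.36 lb
Total batch = 333.3 lb; LOI loss = 83.28 lb; yield = 75.01%

Exact precision is maintained all the way through — the intermediate values are displayed, rounded to 4 significant figures, between the steps. Every reported result undergoes a single rounding; all derived quantities are rebuilt at exact precision (the four compositions, net glass mass, the totals, yield, LOI) using the weight values on 250.0 lb of glass precisely as stated by the question or the answer.
Oxide-by-oxide targets in 250.0 lb glaze:
  CaO: 6.957% × 250.0 = 17.39 lb
  Na2O: 19.58% × 250.0 = 48.95 lb
  B2O3: 49.84% × 250.0 = 124.6 lb
  MgO: 23.62% × 250.0 = 59.05 lb
A balance pass over the oxides, from the weights as reported, per the basis as stated (each sum matches its target mass up to rounding of the answer):
  CaO: 38.60·0.2710 + 12.36·0.5607 = 17.39 lb (target 17.39 lb)
  Na2O: 158.3·0.3092 = 48.95 lb (target 48.95 lb)
  B2O3: 158.3·0.6908 + 38.60·0.3948 = 124.6 lb (target 124.6 lb)
  MgO: 124.0·0.4762 = 59.05 lb (target 59.05 lb)
Glass mass check: batch total minus LOI = 250.0 lb (summing oxide targets gives 250.0 lb; stated basis 250.0 lb — deltas are rounding alone).
Batch grand total — Σ batch = 333.3 lb; LOI loss = Σ batch·LOI = 83.28 lb; yield = glass ÷ total batch = 75.01%.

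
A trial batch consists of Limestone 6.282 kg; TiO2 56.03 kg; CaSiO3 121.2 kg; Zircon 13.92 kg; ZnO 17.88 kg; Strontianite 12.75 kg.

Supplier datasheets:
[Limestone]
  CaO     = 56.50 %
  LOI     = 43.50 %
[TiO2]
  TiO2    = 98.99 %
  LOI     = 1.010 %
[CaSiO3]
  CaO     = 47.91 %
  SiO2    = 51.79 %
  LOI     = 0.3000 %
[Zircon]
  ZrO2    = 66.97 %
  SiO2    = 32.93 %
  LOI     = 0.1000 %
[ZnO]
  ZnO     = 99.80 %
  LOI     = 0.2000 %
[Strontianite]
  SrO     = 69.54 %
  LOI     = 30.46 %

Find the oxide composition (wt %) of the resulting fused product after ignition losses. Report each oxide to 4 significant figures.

Glass mass = 220.5 kg (batch 228.1 − LOI 7.596).
Composition: ZrO2 4.228%, SrO 4.022%, CaO 27.95%, SiO2 30.55%, ZnO 8.094%, TiO2 25.16%

The working math keeps full precision from first step to last — intermediates are printed, rounded to 4 significant figures, when written out. Each reported result is rounded once only; the derived quantities are re-derived starting from the weights on 220.5 kg of glass at full precision (the yield, glass mass, totals, LOI, the six compositions), as quoted within the question or the answer.
Oxide masses out of the charge:
  ZrO2: 13.92·0.6697 = 9.322 kg
  SrO: 12.75·0.6954 = 8.866 kg
  CaO: 6.282·0.5650 + 121.2·0.4791 = 61.62 kg
  SiO2: 121.2·0.5179 + 13.92·0.3293 = 67.35 kg
  ZnO: 17.88·0.9980 = 17.84 kg
  TiO2: 56.03·0.9899 = 55.46 kg
LOI: 6.282·0.4350 + 56.03·0.01010 + 121.2·0.003000 + 13.92·0.001000 + 17.88·0.002000 + 12.75·0.3046 = 7.596 kg
batch − LOI leaves glass = 228.1 − 7.596 = 220.5 kg (equal to the oxide-mass sum)
oxide / glass × 100 gives the wt %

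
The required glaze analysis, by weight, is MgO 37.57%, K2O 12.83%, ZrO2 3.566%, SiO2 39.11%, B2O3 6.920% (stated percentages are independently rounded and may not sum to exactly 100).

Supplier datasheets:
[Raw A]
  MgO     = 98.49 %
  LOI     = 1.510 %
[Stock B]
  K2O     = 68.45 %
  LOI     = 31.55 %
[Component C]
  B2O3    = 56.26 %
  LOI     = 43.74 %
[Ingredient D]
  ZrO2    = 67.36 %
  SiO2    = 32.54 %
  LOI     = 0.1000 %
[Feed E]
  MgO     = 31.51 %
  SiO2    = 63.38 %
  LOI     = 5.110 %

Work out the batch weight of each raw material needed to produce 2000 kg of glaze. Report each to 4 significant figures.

The working math runs at full precision from first step to last. Rounding to four significant figures extends to every intermediate as printed; every reported figure is rounded only once; derived quantities (net glass mass, the yield, five oxide percentages, totals, ignition loss) are rebuilt from the weighed amounts at 2000 kg of glass at full precision, as given in problem or answer.
The oxide mass targets at 2000 kg glaze:
  MgO: 37.57% × 2000 = 751.4 kg
  K2O: 12.83% × 2000 = 256.6 kg
  ZrO2: 3.566% × 2000 = 71.32 kg
  SiO2: 39.11% × 2000 = 782.2 kg
  B2O3: 6.920% × 2000 = 138.4 kg
A balance pass over the oxides, using the reported weights, under the basis named above (oxide sums agree with the targets modulo rounding of the values):
  MgO: 385.5·0.9849 + 1180·0.3151 = 751.5 kg (target 751.4 kg)
  K2O: 374.9·0.6845 = 256.6 kg (target 256.6 kg)
  ZrO2: 105.9·0.6736 = 71.33 kg (target 71.32 kg)
  SiO2: 105.9·0.3254 + 1180·0.6338 = 782.3 kg (target 782.2 kg)
  B2O3: 246.0·0.5626 = 138.4 kg (target 138.4 kg)
Auditing the glass mass value: Σ batch − LOI loss = 2000 kg (targets for the oxides total 2000 kg; against the stated basis, 2000 kg — any gap is answer rounding).
Adding the batch up: Σ batch = 2292 kg; loss to ignition Σ batch·LOI = 292.1 kg; the yield ratio, glass ÷ batch: 87.26%.

Batch per 2000 kg glaze:
  Raw A: 385.5 kg
  Stock B: 374.9 kg
  Component C: 246.0 kg
  Ingredient D: 105.9 kg
  Feed E: 1180 kg
Total batch = 2292 kg; LOI loss = 292.1 kg; yield = 87.26%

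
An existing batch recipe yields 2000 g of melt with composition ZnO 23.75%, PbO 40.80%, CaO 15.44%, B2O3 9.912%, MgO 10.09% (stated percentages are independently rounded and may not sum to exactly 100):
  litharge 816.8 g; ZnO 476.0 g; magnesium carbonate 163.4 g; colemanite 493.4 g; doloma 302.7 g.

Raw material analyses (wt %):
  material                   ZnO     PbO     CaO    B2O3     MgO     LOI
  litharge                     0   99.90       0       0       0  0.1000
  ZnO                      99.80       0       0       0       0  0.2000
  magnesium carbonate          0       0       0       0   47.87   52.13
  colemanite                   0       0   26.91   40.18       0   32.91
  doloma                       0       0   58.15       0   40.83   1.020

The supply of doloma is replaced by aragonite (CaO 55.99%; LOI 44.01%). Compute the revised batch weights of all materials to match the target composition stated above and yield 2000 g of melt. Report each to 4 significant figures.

Revised batch per 2000 g melt:
  litharge: 816.8 g
  ZnO: 476.0 g
  magnesium carbonate: 421.6 g
  colemanite: 493.4 g
  aragonite: 314.4 g
Total batch = 2522 g; LOI loss = 522.3 g

Intermediates are printed (rounded to four significant figures) at each printed step. Every computation runs at exact precision at each step — every reported value sees exactly one rounding; derived quantities, including the five compositions, the yield, glass mass, totals, ignition loss, are rebuilt using the weight values per 2000 g of glass at full float precision, as they appear in the question or the answer.
Oxide mass targets, per 2000 g melt:
  ZnO: 23.75% × 2000 = 475.0 g
  PbO: 40.80% × 2000 = 816.0 g
  CaO: 15.44% × 2000 = 308.8 g
  B2O3: 9.912% × 2000 = 198.2 g
  MgO: 10.09% × 2000 = 201.8 g
Sums-versus-targets review working from each reported weight, versus the basis set out (target by target, the sums agree modulo rounding of the values):
  ZnO: 476.0·0.9980 = 475.0 g (target 475.0 g)
  PbO: 816.8·0.9990 = 816.0 g (target 816.0 g)
  CaO: 493.4·0.2691 + 314.4·0.5599 = 308.8 g (target 308.8 g)
  B2O3: 493.4·0.4018 = 198.2 g (target 198.2 g)
  MgO: 421.6·0.4787 = 201.8 g (target 201.8 g)
Glass mass check: batch Σ − ignition loss = 2000 g (oxide target masses add up to 2000 g; stated basis 2000 g — deltas are rounding alone).
Whole-batch sum: Σ batch = 2522 g; LOI loss = Σ batch·LOI = 522.3 g; yield: glass divided by total = 79.29%.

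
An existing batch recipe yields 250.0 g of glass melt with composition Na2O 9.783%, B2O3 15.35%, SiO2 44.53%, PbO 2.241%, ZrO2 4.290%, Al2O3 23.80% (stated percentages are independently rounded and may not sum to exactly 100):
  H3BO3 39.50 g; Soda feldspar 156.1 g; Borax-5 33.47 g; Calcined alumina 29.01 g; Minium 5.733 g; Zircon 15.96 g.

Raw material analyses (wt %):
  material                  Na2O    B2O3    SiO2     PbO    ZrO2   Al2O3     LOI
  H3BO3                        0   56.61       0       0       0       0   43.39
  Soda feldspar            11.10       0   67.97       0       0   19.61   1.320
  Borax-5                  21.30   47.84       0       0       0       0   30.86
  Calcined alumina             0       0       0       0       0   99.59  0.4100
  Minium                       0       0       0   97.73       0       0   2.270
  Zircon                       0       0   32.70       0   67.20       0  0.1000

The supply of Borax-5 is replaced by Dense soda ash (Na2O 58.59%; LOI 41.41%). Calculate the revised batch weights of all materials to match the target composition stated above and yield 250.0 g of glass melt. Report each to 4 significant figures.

Every computation carries exact precision throughout. In-progress results appear rounded to four significant figures in the working — every reported result is rounded once only — the derived quantities (yield, net glass mass, totals, six oxide percentages, LOI) are re-derived from the weighed amounts on 250.0 g of glass in full precision precisely as stated by the question or the answer.
Target masses of each oxide per 250.0 g glass melt:
  Na2O: 9.783% × 250.0 = 24.46 g
  B2O3: 15.35% × 250.0 = 38.38 g
  SiO2: 44.53% × 250.0 = 111.3 g
  PbO: 2.241% × 250.0 = 5.602 g
  ZrO2: 4.290% × 250.0 = 10.72 g
  Al2O3: 23.80% × 250.0 = 59.50 g
Checking each oxide sum with the batch weights as given, per the basis as stated (target by target, the sums agree given rounding of the digits):
  Na2O: 156.1·0.1110 + 12.17·0.5859 = 24.46 g (target 24.46 g)
  B2O3: 67.79·0.5661 = 38.38 g (target 38.38 g)
  SiO2: 156.1·0.6797 + 15.96·0.3270 = 111.3 g (target 111.3 g)
  PbO: 5.733·0.9773 = 5.603 g (target 5.602 g)
  ZrO2: 15.96·0.6720 = 10.73 g (target 10.72 g)
  Al2O3: 156.1·0.1961 + 29.01·0.9959 = 59.50 g (target 59.50 g)
Glass mass check: total batch − LOI = 250.0 g (summing oxide targets gives 250.0 g; against the stated basis, 250.0 g — a pure rounding effect).
Batch total: Σ batch = 286.8 g; ignition loss, Σ(batch × LOI) = 36.78 g; as yield: glass ÷ batch → 87.17%.

Revised batch per 250.0 g glass melt:
  H3BO3: 67.79 g
  Soda feldspar: 156.1 g
  Dense soda ash: 12.17 g
  Calcined alumina: 29.01 g
  Minium: 5.733 g
  Zircon: 15.96 g
Total batch = 286.8 g; LOI loss = 36.78 g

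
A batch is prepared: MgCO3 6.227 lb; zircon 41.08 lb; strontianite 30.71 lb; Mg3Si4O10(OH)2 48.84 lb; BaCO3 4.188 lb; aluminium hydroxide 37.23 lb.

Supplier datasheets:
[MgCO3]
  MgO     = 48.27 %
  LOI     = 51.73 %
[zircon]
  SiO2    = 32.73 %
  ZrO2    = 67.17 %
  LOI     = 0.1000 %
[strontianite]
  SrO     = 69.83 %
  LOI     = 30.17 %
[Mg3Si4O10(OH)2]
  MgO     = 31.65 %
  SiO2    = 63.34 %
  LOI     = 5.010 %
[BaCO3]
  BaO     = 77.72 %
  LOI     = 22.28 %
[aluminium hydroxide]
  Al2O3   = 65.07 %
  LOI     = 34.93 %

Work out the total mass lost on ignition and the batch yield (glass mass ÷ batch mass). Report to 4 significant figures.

Mid-chain values are printed rounded to four significant figures within the worked lines. The whole derivation keeps exact precision at all times; a single rounding completes every reported number — derived quantities (the yield, totals, net glass mass, six oxide percentages, LOI) are computed from the weighed amounts for 139.4 lb of glass in exact precision as quoted within the problem or answer text.
LOI of each material in turn:
  MgCO3: 6.227 × 0.5173 = 3.221 lb
  zircon: 41.08 × 0.001000 = 0.04108 lb
  strontianite: 30.71 × 0.3017 = 9.265 lb
  Mg3Si4O10(OH)2: 48.84 × 0.05010 = 2.447 lb
  BaCO3: 4.188 × 0.2228 = 0.9331 lb
  aluminium hydroxide: 37.23 × 0.3493 = 13.00 lb
Total LOI = 28.91 lb
Glass = batch − LOI = 168.3 − 28.91 = 139.4 lb

LOI loss = 28.91 lb; glass = 139.4 lb; yield = 82.82%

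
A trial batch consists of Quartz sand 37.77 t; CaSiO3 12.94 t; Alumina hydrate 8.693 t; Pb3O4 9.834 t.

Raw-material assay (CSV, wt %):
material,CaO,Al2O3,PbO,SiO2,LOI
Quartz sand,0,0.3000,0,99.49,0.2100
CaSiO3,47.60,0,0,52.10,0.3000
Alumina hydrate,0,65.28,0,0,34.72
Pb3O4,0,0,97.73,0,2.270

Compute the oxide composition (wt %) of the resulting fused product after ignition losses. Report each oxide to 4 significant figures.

Glass mass = 65.88 t (batch 69.24 − LOI 3.360).
Composition: CaO 9.350%, Al2O3 8.786%, PbO 14.59%, SiO2 67.28%

Mid-chain values appear, rounded to four significant digits, in the printout — every computation holds exact precision in all steps. Every reported value undergoes a single rounding — all derived quantities, including ignition loss, glass mass, totals, four oxide percentages, yield, are re-derived starting from the weights for 65.88 t of glass at exact precision, exactly as printed in question or answer.
What the batch supplies per oxide:
  CaO: 12.94·0.4760 = 6.159 t
  Al2O3: 37.77·0.003000 + 8.693·0.6528 = 5.788 t
  PbO: 9.834·0.9773 = 9.611 t
  SiO2: 37.77·0.9949 + 12.94·0.5210 = 44.32 t
LOI: 37.77·0.002100 + 12.94·0.003000 + 8.693·0.3472 + 9.834·0.02270 = 3.360 t
Net of LOI, the glass mass = 69.24 − 3.360 = 65.88 t (= Σ oxide masses)
percent share: oxide ÷ glass, ×100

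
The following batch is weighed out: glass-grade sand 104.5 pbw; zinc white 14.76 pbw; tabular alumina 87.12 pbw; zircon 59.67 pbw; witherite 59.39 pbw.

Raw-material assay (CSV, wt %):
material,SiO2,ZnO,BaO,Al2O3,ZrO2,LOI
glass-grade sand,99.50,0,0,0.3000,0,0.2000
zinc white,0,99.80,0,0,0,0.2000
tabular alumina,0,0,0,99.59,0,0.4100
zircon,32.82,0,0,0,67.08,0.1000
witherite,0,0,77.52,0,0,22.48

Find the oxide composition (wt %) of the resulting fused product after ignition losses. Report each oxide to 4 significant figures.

Glass mass = 311.4 pbw (batch 325.4 − LOI 14.01).
Composition: SiO2 39.67%, ZnO 4.730%, BaO 14.78%, Al2O3 27.96%, ZrO2 12.85%

The intermediate values are displayed (rounded to four significant figures) within the worked lines. The whole derivation holds full precision end to end. Every reported number receives exactly one rounding — derived quantities, which include LOI, totals, the five compositions, the yield, glass mass, are re-derived at full precision, as written in either problem or answer, using the weight values on 311.4 pbw of glass.
Delivered oxide masses:
  SiO2: 104.5·0.9950 + 59.67·0.3282 = 123.6 pbw
  ZnO: 14.76·0.9980 = 14.73 pbw
  BaO: 59.39·0.7752 = 46.04 pbw
  Al2O3: 104.5·0.003000 + 87.12·0.9959 = 87.08 pbw
  ZrO2: 59.67·0.6708 = 40.03 pbw
LOI: 104.5·0.002000 + 14.76·0.002000 + 87.12·0.004100 + 59.67·0.001000 + 59.39·0.2248 = 14.01 pbw
Net of LOI, the glass mass = 325.4 − 14.01 = 311.4 pbw (matching Σ of the oxides)
wt % = oxide mass / glass mass × 100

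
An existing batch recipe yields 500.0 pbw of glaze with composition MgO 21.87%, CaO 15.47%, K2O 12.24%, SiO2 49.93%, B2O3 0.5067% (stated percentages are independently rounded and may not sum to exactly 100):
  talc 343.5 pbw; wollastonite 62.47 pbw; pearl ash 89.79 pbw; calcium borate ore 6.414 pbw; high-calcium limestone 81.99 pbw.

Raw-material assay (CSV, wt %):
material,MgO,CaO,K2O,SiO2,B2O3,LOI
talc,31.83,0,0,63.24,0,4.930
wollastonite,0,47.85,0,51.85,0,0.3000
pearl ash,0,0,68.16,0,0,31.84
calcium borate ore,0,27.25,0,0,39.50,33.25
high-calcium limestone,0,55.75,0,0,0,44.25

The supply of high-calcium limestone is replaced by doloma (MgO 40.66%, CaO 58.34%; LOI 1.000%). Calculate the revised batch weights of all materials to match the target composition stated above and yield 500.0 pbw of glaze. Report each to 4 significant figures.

Every computation holds full precision in every operation. In-progress results are displayed (rounded to four significant figures) as written. Each reported figure includes exactly one rounding — the derived quantities, which include the five compositions, yield, ignition loss, the totals, net glass mass, are rebuilt at full float precision, precisely as stated by the problem or the answer, starting from the weights for 500.0 pbw of glass.
Per-oxide target masses for 500.0 pbw glaze:
  MgO: 21.87% × 500.0 = 109.4 pbw
  CaO: 15.47% × 500.0 = 77.35 pbw
  K2O: 12.24% × 500.0 = 61.20 pbw
  SiO2: 49.93% × 500.0 = 249.6 pbw
  B2O3: 0.5067% × 500.0 = 2.534 pbw
Oxide-by-oxide audit applying the batch weights above, on the stated basis (every target is met by its sum once rounding is allowed for):
  MgO: 299.6·0.3183 + 34.40·0.4066 = 109.3 pbw (target 109.4 pbw)
  CaO: 116.1·0.4785 + 6.414·0.2725 + 34.40·0.5834 = 77.37 pbw (target 77.35 pbw)
  K2O: 89.79·0.6816 = 61.20 pbw (target 61.20 pbw)
  SiO2: 299.6·0.6324 + 116.1·0.5185 = 249.7 pbw (target 249.6 pbw)
  B2O3: 6.414·0.3950 = 2.534 pbw (target 2.534 pbw)
Glass-mass sanity pass: the batch minus its LOI: 500.1 pbw (the targets, summed, come to 500.1 pbw; the stated basis being 500.0 pbw — a pure rounding effect).
Adding the batch up: Σ batch = 546.3 pbw; LOI removed, Σ of batch·LOI: 46.18 pbw; yield, glass over the total, = 91.55%.

Revised batch per 500.0 pbw glaze:
  talc: 299.6 pbw
  wollastonite: 116.1 pbw
  pearl ash: 89.79 pbw
  calcium borate ore: 6.414 pbw
  doloma: 34.40 pbw
Total batch = 546.3 pbw; LOI loss = 46.18 pbw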